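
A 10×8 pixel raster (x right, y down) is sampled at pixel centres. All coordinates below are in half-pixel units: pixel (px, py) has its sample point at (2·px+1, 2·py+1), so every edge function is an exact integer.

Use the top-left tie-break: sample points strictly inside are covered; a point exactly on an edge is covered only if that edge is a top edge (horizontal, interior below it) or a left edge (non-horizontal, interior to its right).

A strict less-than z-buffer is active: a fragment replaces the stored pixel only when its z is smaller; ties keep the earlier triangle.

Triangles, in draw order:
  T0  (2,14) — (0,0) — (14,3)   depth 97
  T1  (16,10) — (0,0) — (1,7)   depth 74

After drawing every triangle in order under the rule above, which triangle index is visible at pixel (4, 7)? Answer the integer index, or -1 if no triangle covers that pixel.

T0:
  2·area = 190
  edge (2, 14)→(0, 0): d=(-2,-14) top-left  bias=+0
  edge (0, 0)→(14, 3): d=(14,3) right/bottom  bias=-1
  edge (14, 3)→(2, 14): d=(-12,11) right/bottom  bias=-1
    (0,0)@(1, 1): e=[12,11,167] → X
    (1,0)@(3, 1): e=[40,5,145] → X
    (2,0)@(5, 1): e=[68,-1,123] → .
    (0,1)@(1, 3): e=[8,39,143] → X
    (2,1)@(5, 3): e=[64,27,99] → X
    (3,1)@(7, 3): e=[92,21,77] → X
    (4,1)@(9, 3): e=[120,15,55] → X
    (5,1)@(11, 3): e=[148,9,33] → X
    (6,1)@(13, 3): e=[176,3,11] → X
    (7,1)@(15, 3): e=[204,-3,-11] → .
    (0,2)@(1, 5): e=[4,67,119] → X
    (6,2)@(13, 5): e=[172,31,-13] → .
    (0,3)@(1, 7): e=[0,95,95] → X  [on edge]
  covered (26 px):
    X X . . . . . . . .
    X X X X X X X . . .
    X X X X X X . . . .
    X X X X X . . . . .
    . X X X . . . . . .
    . X X . . . . . . .
    . X . . . . . . . .
    . . . . . . . . . .
T1:
  2·area = 102  (B↔C swapped to make it positive)
  edge (16, 10)→(1, 7): d=(-15,-3) top-left  bias=+0
  edge (1, 7)→(0, 0): d=(-1,-7) top-left  bias=+0
  edge (0, 0)→(16, 10): d=(16,10) right/bottom  bias=-1
    (0,0)@(1, 1): e=[90,6,6] → X
    (1,0)@(3, 1): e=[96,20,-14] → .
    (0,1)@(1, 3): e=[60,4,38] → X
    (1,1)@(3, 3): e=[66,18,18] → X
    (2,1)@(5, 3): e=[72,32,-2] → .
    (0,2)@(1, 5): e=[30,2,70] → X
    (2,2)@(5, 5): e=[42,30,30] → X
    (3,2)@(7, 5): e=[48,44,10] → X
    (4,2)@(9, 5): e=[54,58,-10] → .
    (0,3)@(1, 7): e=[0,0,102] → X  [on edge]
    (4,3)@(9, 7): e=[24,56,22] → X
    (5,3)@(11, 7): e=[30,70,2] → X
    (5,4)@(11, 9): e=[0,68,34] → X  [on edge]
  covered (15 px):
    X . . . . . . . . .
    X X . . . . . . . .
    X X X X . . . . . .
    X X X X X X . . . .
    . . . . . X X . . .
    . . . . . . . . . .
    . . . . . . . . . .
    . . . . . . . . . .

Z-buffer (winner per pixel, '.' = empty):
  1 0 . . . . . . . .
  1 1 0 0 0 0 0 . . .
  1 1 1 1 0 0 . . . .
  1 1 1 1 1 1 . . . .
  . 0 0 0 . 1 1 . . .
  . 0 0 . . . . . . .
  . 0 . . . . . . . .
  . . . . . . . . . .

Result: -1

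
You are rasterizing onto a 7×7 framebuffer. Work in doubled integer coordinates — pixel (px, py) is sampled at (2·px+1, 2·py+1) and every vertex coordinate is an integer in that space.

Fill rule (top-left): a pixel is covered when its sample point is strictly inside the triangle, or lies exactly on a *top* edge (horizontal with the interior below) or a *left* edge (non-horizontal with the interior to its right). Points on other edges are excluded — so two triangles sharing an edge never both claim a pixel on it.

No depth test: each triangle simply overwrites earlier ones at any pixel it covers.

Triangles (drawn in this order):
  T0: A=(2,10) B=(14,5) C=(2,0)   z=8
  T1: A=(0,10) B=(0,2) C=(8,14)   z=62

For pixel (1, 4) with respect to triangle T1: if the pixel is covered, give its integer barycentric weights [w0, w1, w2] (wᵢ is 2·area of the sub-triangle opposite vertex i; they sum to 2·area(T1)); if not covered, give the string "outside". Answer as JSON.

T0:
  2·area = 120  (B↔C swapped to make it positive)
  edge (2, 10)→(2, 0): d=(0,-10) top-left  bias=+0
  edge (2, 0)→(14, 5): d=(12,5) right/bottom  bias=-1
  edge (14, 5)→(2, 10): d=(-12,5) right/bottom  bias=-1
    (1,0)@(3, 1): e=[10,7,103] → #
    (2,0)@(5, 1): e=[30,-3,93] → ·
    (1,1)@(3, 3): e=[10,31,79] → #
    (2,1)@(5, 3): e=[30,21,69] → #
    (3,1)@(7, 3): e=[50,11,59] → #
    (4,1)@(9, 3): e=[70,1,49] → #
    (5,1)@(11, 3): e=[90,-9,39] → ·
    (1,2)@(3, 5): e=[10,55,55] → #
    (5,2)@(11, 5): e=[90,15,15] → #
    (6,2)@(13, 5): e=[110,5,5] → #
    (1,3)@(3, 7): e=[10,79,31] → #
    (5,3)@(11, 7): e=[90,39,-9] → ·
  covered (16 px):
    · # · · · · ·
    · # # # # · ·
    · # # # # # #
    · # # # # · ·
    · # · · · · ·
    · · · · · · ·
    · · · · · · ·
T1:
  2·area = 64
  edge (0, 10)→(0, 2): d=(0,-8) top-left  bias=+0
  edge (0, 2)→(8, 14): d=(8,12) right/bottom  bias=-1
  edge (8, 14)→(0, 10): d=(-8,-4) top-left  bias=+0
    (0,2)@(1, 5): e=[8,12,44] → #
    (1,2)@(3, 5): e=[24,-12,52] → ·
    (0,3)@(1, 7): e=[8,28,28] → #
    (1,3)@(3, 7): e=[24,4,36] → #
    (2,3)@(5, 7): e=[40,-20,44] → ·
    (0,4)@(1, 9): e=[8,44,12] → #
    (2,4)@(5, 9): e=[40,-4,28] → ·
    (0,5)@(1, 11): e=[8,60,-4] → ·
    (1,5)@(3, 11): e=[24,36,4] → #
    (2,5)@(5, 11): e=[40,12,12] → #
    (3,5)@(7, 11): e=[56,-12,20] → ·
    (1,6)@(3, 13): e=[24,52,-12] → ·
  covered (8 px):
    · · · · · · ·
    · · · · · · ·
    # · · · · · ·
    # # · · · · ·
    # # · · · · ·
    · # # · · · ·
    · · · # · · ·

Result: [20,20,24]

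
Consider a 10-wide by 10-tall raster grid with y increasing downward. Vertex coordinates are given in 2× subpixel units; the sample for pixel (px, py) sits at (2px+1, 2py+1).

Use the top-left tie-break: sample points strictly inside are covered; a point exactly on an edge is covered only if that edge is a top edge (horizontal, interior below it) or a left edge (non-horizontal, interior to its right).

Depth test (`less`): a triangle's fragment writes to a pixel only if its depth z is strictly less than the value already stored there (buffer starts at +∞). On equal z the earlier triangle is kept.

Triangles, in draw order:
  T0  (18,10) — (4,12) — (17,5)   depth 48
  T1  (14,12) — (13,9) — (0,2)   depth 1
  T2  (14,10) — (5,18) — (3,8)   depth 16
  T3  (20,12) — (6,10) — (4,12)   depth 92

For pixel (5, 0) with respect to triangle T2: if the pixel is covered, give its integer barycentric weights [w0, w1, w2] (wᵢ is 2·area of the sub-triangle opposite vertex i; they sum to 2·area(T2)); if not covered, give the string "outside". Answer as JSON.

T0:
  2·area = 72
  edge (18, 10)→(4, 12): d=(-14,2) right/bottom  bias=-1
  edge (4, 12)→(17, 5): d=(13,-7) top-left  bias=+0
  edge (17, 5)→(18, 10): d=(1,5) right/bottom  bias=-1
    (8,2)@(17, 5): e=[72,0,0] → .  [on edge]
    (7,3)@(15, 7): e=[48,12,12] → X
    (8,3)@(17, 7): e=[44,26,2] → X
    (9,3)@(19, 7): e=[40,40,-8] → .
    (5,4)@(11, 9): e=[28,10,34] → X
    (6,4)@(13, 9): e=[24,24,24] → X
    (9,4)@(19, 9): e=[12,66,-6] → .
    (3,5)@(7, 11): e=[8,8,56] → X
    (4,5)@(9, 11): e=[4,22,46] → X
    (5,5)@(11, 11): e=[0,36,36] → .  [on edge]
    (6,5)@(13, 11): e=[-4,50,26] → .
    (7,5)@(15, 11): e=[-8,64,16] → .
    (9,7)@(19, 15): e=[-72,144,0] → .  [on edge]
  covered (8 px):
    . . . . . . . . . .
    . . . . . . . . . .
    . . . . . . . . . .
    . . . . . . . X X .
    . . . . . X X X X .
    . . . X X . . . . .
    . . . . . . . . . .
    . . . . . . . . . .
    . . . . . . . . . .
    . . . . . . . . . .
T1:
  2·area = 32  (B↔C swapped to make it positive)
  edge (14, 12)→(0, 2): d=(-14,-10) top-left  bias=+0
  edge (0, 2)→(13, 9): d=(13,7) right/bottom  bias=-1
  edge (13, 9)→(14, 12): d=(1,3) right/bottom  bias=-1
    (5,1)@(11, 3): e=[96,-64,0] → .  [on edge]
    (2,2)@(5, 5): e=[8,4,20] → X
    (3,2)@(7, 5): e=[28,-10,14] → .
    (2,3)@(5, 7): e=[-20,30,22] → .
    (3,3)@(7, 7): e=[0,16,16] → X  [on edge]
    (4,3)@(9, 7): e=[20,2,10] → X
    (5,3)@(11, 7): e=[40,-12,4] → .
    (3,4)@(7, 9): e=[-28,42,18] → .
    (4,4)@(9, 9): e=[-8,28,12] → .
    (5,4)@(11, 9): e=[12,14,6] → X
    (6,4)@(13, 9): e=[32,0,0] → .  [on edge]
    (5,5)@(11, 11): e=[-16,40,8] → .
    (7,7)@(15, 15): e=[-32,64,0] → .  [on edge]
  covered (5 px):
    . . . . . . . . . .
    . . . . . . . . . .
    . . X . . . . . . .
    . . . X X . . . . .
    . . . . . X . . . .
    . . . . . . X . . .
    . . . . . . . . . .
    . . . . . . . . . .
    . . . . . . . . . .
    . . . . . . . . . .
T2:
  2·area = 106
  edge (14, 10)→(5, 18): d=(-9,8) right/bottom  bias=-1
  edge (5, 18)→(3, 8): d=(-2,-10) top-left  bias=+0
  edge (3, 8)→(14, 10): d=(11,2) right/bottom  bias=-1
    (2,4)@(5, 9): e=[81,18,7] → X
    (3,4)@(7, 9): e=[65,38,3] → X
    (4,4)@(9, 9): e=[49,58,-1] → .
    (2,5)@(5, 11): e=[63,14,29] → X
    (4,5)@(9, 11): e=[31,54,21] → X
    (5,5)@(11, 11): e=[15,74,17] → X
    (6,5)@(13, 11): e=[-1,94,13] → .
    (2,6)@(5, 13): e=[45,10,51] → X
    (5,6)@(11, 13): e=[-3,70,39] → .
    (2,7)@(5, 15): e=[27,6,73] → X
    (4,7)@(9, 15): e=[-5,46,65] → .
    (2,8)@(5, 17): e=[9,2,95] → X
  covered (12 px):
    . . . . . . . . . .
    . . . . . . . . . .
    . . . . . . . . . .
    . . . . . . . . . .
    . . X X . . . . . .
    . . X X X X . . . .
    . . X X X . . . . .
    . . X X . . . . . .
    . . X . . . . . . .
    . . . . . . . . . .
T3:
  2·area = 32  (B↔C swapped to make it positive)
  edge (20, 12)→(4, 12): d=(-16,0) right/bottom  bias=-1
  edge (4, 12)→(6, 10): d=(2,-2) top-left  bias=+0
  edge (6, 10)→(20, 12): d=(14,2) right/bottom  bias=-1
    (7,0)@(15, 1): e=[176,0,-144] → .  [on edge]
    (6,1)@(13, 3): e=[144,0,-112] → .  [on edge]
    (5,2)@(11, 5): e=[112,0,-80] → .  [on edge]
    (4,3)@(9, 7): e=[80,0,-48] → .  [on edge]
    (3,4)@(7, 9): e=[48,0,-16] → .  [on edge]
    (2,5)@(5, 11): e=[16,0,16] → X  [on edge]
    (3,5)@(7, 11): e=[16,4,12] → X
    (4,5)@(9, 11): e=[16,8,8] → X
    (5,5)@(11, 11): e=[16,12,4] → X
    (6,5)@(13, 11): e=[16,16,0] → .  [on edge]
    (1,6)@(3, 13): e=[-16,0,48] → .  [on edge]
    (2,6)@(5, 13): e=[-16,4,44] → .
    (0,7)@(1, 15): e=[-48,0,80] → .  [on edge]
  covered (4 px):
    . . . . . . . . . .
    . . . . . . . . . .
    . . . . . . . . . .
    . . . . . . . . . .
    . . . . . . . . . .
    . . X X X X . . . .
    . . . . . . . . . .
    . . . . . . . . . .
    . . . . . . . . . .
    . . . . . . . . . .

Answer: "outside"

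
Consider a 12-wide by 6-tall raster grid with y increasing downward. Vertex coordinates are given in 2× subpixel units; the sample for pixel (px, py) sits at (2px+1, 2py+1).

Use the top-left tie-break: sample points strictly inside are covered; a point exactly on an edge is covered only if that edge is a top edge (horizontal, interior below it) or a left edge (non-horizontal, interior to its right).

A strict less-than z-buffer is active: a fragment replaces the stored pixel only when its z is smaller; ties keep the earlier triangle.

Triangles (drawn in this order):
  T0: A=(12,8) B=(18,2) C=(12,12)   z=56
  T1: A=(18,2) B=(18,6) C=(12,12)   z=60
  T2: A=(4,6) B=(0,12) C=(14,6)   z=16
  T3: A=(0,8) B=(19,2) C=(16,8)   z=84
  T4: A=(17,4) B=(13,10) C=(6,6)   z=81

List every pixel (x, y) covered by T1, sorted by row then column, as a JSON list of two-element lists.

T0:
  2·area = 24
  edge (12, 8)→(18, 2): d=(6,-6) top-left  bias=+0
  edge (18, 2)→(12, 12): d=(-6,10) right/bottom  bias=-1
  edge (12, 12)→(12, 8): d=(0,-4) top-left  bias=+0
    (9,0)@(19, 1): e=[0,-4,28] → .  [on edge]
    (8,1)@(17, 3): e=[0,4,20] → X  [on edge]
    (9,1)@(19, 3): e=[12,-16,28] → .
    (7,2)@(15, 5): e=[0,12,12] → X  [on edge]
    (8,2)@(17, 5): e=[12,-8,20] → .
    (6,3)@(13, 7): e=[0,20,4] → X  [on edge]
    (7,3)@(15, 7): e=[12,0,12] → .  [on edge]
    (5,4)@(11, 9): e=[0,28,-4] → .  [on edge]
    (6,4)@(13, 9): e=[12,8,4] → X
    (7,4)@(15, 9): e=[24,-12,12] → .
    (4,5)@(9, 11): e=[0,36,-12] → .  [on edge]
    (6,5)@(13, 11): e=[24,-4,4] → .
  covered (4 px):
    . . . . . . . . . . . .
    . . . . . . . . X . . .
    . . . . . . . X . . . .
    . . . . . . X . . . . .
    . . . . . . X . . . . .
    . . . . . . . . . . . .
T1:
  2·area = 24
  edge (18, 2)→(18, 6): d=(0,4) right/bottom  bias=-1
  edge (18, 6)→(12, 12): d=(-6,6) right/bottom  bias=-1
  edge (12, 12)→(18, 2): d=(6,-10) top-left  bias=+0
    (11,0)@(23, 1): e=[-20,0,44] → .  [on edge]
    (10,1)@(21, 3): e=[-12,0,36] → .  [on edge]
    (8,2)@(17, 5): e=[4,12,8] → X
    (9,2)@(19, 5): e=[-4,0,28] → .  [on edge]
    (7,3)@(15, 7): e=[12,12,0] → X  [on edge]
    (8,3)@(17, 7): e=[4,0,20] → .  [on edge]
    (7,4)@(15, 9): e=[12,0,12] → .  [on edge]
    (6,5)@(13, 11): e=[20,0,4] → .  [on edge]
  covered (2 px):
    . . . . . . . . . . . .
    . . . . . . . . . . . .
    . . . . . . . . X . . .
    . . . . . . . X . . . .
    . . . . . . . . . . . .
    . . . . . . . . . . . .
T2:
  2·area = 60  (B↔C swapped to make it positive)
  edge (4, 6)→(14, 6): d=(10,0) top-left  bias=+0
  edge (14, 6)→(0, 12): d=(-14,6) right/bottom  bias=-1
  edge (0, 12)→(4, 6): d=(4,-6) top-left  bias=+0
    (10,1)@(21, 3): e=[-30,0,90] → .  [on edge]
    (2,3)@(5, 7): e=[10,40,10] → X
    (3,3)@(7, 7): e=[10,28,22] → X
    (4,3)@(9, 7): e=[10,16,34] → X
    (5,3)@(11, 7): e=[10,4,46] → X
    (6,3)@(13, 7): e=[10,-8,58] → .
    (1,4)@(3, 9): e=[30,24,6] → X
    (3,4)@(7, 9): e=[30,0,30] → .  [on edge]
    (4,4)@(9, 9): e=[30,-12,42] → .
    (5,4)@(11, 9): e=[30,-24,54] → .
    (0,5)@(1, 11): e=[50,8,2] → X
    (1,5)@(3, 11): e=[50,-4,14] → .
  covered (7 px):
    . . . . . . . . . . . .
    . . . . . . . . . . . .
    . . . . . . . . . . . .
    . . X X X X . . . . . .
    . X X . . . . . . . . .
    X . . . . . . . . . . .
T3:
  2·area = 96
  edge (0, 8)→(19, 2): d=(19,-6) top-left  bias=+0
  edge (19, 2)→(16, 8): d=(-3,6) right/bottom  bias=-1
  edge (16, 8)→(0, 8): d=(-16,0) right/bottom  bias=-1
    (8,1)@(17, 3): e=[7,9,80] → X
    (9,1)@(19, 3): e=[19,-3,80] → .
    (5,2)@(11, 5): e=[9,39,48] → X
    (6,2)@(13, 5): e=[21,27,48] → X
    (7,2)@(15, 5): e=[33,15,48] → X
    (9,2)@(19, 5): e=[57,-9,48] → .
    (2,3)@(5, 7): e=[11,69,16] → X
    (3,3)@(7, 7): e=[23,57,16] → X
    (4,3)@(9, 7): e=[35,45,16] → X
    (8,3)@(17, 7): e=[83,-3,16] → .
    (2,4)@(5, 9): e=[49,63,-16] → .
    (3,4)@(7, 9): e=[61,51,-16] → .
  covered (11 px):
    . . . . . . . . . . . .
    . . . . . . . . X . . .
    . . . . . X X X X . . .
    . . X X X X X X . . . .
    . . . . . . . . . . . .
    . . . . . . . . . . . .
T4:
  2·area = 58
  edge (17, 4)→(13, 10): d=(-4,6) right/bottom  bias=-1
  edge (13, 10)→(6, 6): d=(-7,-4) top-left  bias=+0
  edge (6, 6)→(17, 4): d=(11,-2) top-left  bias=+0
    (9,0)@(19, 1): e=[0,87,-29] → .  [on edge]
    (6,2)@(13, 5): e=[20,35,3] → X
    (7,2)@(15, 5): e=[8,43,7] → X
    (8,2)@(17, 5): e=[-4,51,11] → .
    (4,3)@(9, 7): e=[36,5,17] → X
    (5,3)@(11, 7): e=[24,13,21] → X
    (7,3)@(15, 7): e=[0,29,29] → .  [on edge]
    (4,4)@(9, 9): e=[28,-9,39] → .
    (5,4)@(11, 9): e=[16,-1,43] → .
    (6,4)@(13, 9): e=[4,7,47] → X
    (7,4)@(15, 9): e=[-8,15,51] → .
    (6,5)@(13, 11): e=[-4,-7,69] → .
  covered (6 px):
    . . . . . . . . . . . .
    . . . . . . . . . . . .
    . . . . . . X X . . . .
    . . . . X X X . . . . .
    . . . . . . X . . . . .
    . . . . . . . . . . . .

Result: [[8,2],[7,3]]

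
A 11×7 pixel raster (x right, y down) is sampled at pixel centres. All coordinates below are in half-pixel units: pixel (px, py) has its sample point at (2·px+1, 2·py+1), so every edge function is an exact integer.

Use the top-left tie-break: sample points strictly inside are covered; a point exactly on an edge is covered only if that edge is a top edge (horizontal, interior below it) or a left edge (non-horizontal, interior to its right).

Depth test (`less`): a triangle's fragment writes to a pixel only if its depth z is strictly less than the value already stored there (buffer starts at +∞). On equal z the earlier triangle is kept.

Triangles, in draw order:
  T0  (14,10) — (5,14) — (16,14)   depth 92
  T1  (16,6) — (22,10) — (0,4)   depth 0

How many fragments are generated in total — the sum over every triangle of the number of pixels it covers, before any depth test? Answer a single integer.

T0:
  2·area = 44  (B↔C swapped to make it positive)
  edge (14, 10)→(16, 14): d=(2,4) right/bottom  bias=-1
  edge (16, 14)→(5, 14): d=(-11,0) right/bottom  bias=-1
  edge (5, 14)→(14, 10): d=(9,-4) top-left  bias=+0
    (6,5)@(13, 11): e=[6,33,5] → X
    (7,5)@(15, 11): e=[-2,33,13] → .
    (4,6)@(9, 13): e=[26,11,7] → X
    (5,6)@(11, 13): e=[18,11,15] → X
    (7,6)@(15, 13): e=[2,11,31] → X
    (8,6)@(17, 13): e=[-6,11,39] → .
  covered (5 px):
    . . . . . . . . . . .
    . . . . . . . . . . .
    . . . . . . . . . . .
    . . . . . . . . . . .
    . . . . . . . . . . .
    . . . . . . X . . . .
    . . . . X X X X . . .
T1:
  2·area = 52
  edge (16, 6)→(22, 10): d=(6,4) right/bottom  bias=-1
  edge (22, 10)→(0, 4): d=(-22,-6) top-left  bias=+0
  edge (0, 4)→(16, 6): d=(16,2) right/bottom  bias=-1
    (2,2)@(5, 5): e=[38,8,6] → X
    (3,2)@(7, 5): e=[30,20,2] → X
    (4,2)@(9, 5): e=[22,32,-2] → .
    (2,3)@(5, 7): e=[50,-36,38] → .
    (3,3)@(7, 7): e=[42,-24,34] → .
    (5,3)@(11, 7): e=[26,0,26] → X  [on edge]
    (6,3)@(13, 7): e=[18,12,22] → X
    (7,3)@(15, 7): e=[10,24,18] → X
    (8,3)@(17, 7): e=[2,36,14] → X
    (9,3)@(19, 7): e=[-6,48,10] → .
    (5,4)@(11, 9): e=[38,-44,58] → .
    (6,4)@(13, 9): e=[30,-32,54] → .
  covered (7 px):
    . . . . . . . . . . .
    . . . . . . . . . . .
    . . X X . . . . . . .
    . . . . . X X X X . .
    . . . . . . . . . X .
    . . . . . . . . . . .
    . . . . . . . . . . .

Final: 12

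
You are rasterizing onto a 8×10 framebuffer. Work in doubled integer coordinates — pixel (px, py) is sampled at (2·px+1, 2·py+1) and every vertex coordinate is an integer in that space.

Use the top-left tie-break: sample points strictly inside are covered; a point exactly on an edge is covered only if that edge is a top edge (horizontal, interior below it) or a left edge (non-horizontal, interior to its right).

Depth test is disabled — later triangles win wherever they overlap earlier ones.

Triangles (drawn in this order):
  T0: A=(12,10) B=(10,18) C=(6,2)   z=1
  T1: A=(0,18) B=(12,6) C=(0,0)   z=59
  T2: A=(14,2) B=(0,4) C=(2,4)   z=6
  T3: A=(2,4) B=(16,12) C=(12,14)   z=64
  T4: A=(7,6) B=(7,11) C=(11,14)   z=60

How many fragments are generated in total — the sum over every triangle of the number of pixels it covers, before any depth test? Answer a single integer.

T0:
  2·area = 64
  edge (12, 10)→(10, 18): d=(-2,8) right/bottom  bias=-1
  edge (10, 18)→(6, 2): d=(-4,-16) top-left  bias=+0
  edge (6, 2)→(12, 10): d=(6,8) right/bottom  bias=-1
    (3,2)@(7, 5): e=[50,4,10] → #
    (4,2)@(9, 5): e=[34,36,-6] → ·
    (3,3)@(7, 7): e=[46,-4,22] → ·
    (4,3)@(9, 7): e=[30,28,6] → #
    (5,3)@(11, 7): e=[14,60,-10] → ·
    (4,4)@(9, 9): e=[26,20,18] → #
    (5,4)@(11, 9): e=[10,52,2] → #
    (6,4)@(13, 9): e=[-6,84,-14] → ·
    (4,5)@(9, 11): e=[22,12,30] → #
    (6,5)@(13, 11): e=[-10,76,-2] → ·
    (4,6)@(9, 13): e=[18,4,42] → #
    (6,6)@(13, 13): e=[-14,68,10] → ·
  covered (8 px):
    · · · · · · · ·
    · · · · · · · ·
    · · · # · · · ·
    · · · · # · · ·
    · · · · # # · ·
    · · · · # # · ·
    · · · · # # · ·
    · · · · · · · ·
    · · · · · · · ·
    · · · · · · · ·
T1:
  2·area = 216  (B↔C swapped to make it positive)
  edge (0, 18)→(0, 0): d=(0,-18) top-left  bias=+0
  edge (0, 0)→(12, 6): d=(12,6) right/bottom  bias=-1
  edge (12, 6)→(0, 18): d=(-12,12) right/bottom  bias=-1
    (0,0)@(1, 1): e=[18,6,192] → #
    (1,0)@(3, 1): e=[54,-6,168] → ·
    (0,1)@(1, 3): e=[18,30,168] → #
    (1,1)@(3, 3): e=[54,18,144] → #
    (2,1)@(5, 3): e=[90,6,120] → #
    (3,1)@(7, 3): e=[126,-6,96] → ·
    (7,1)@(15, 3): e=[270,-54,0] → ·  [on edge]
    (0,2)@(1, 5): e=[18,54,144] → #
    (3,2)@(7, 5): e=[126,18,72] → #
    (4,2)@(9, 5): e=[162,6,48] → #
    (5,2)@(11, 5): e=[198,-6,24] → ·
    (6,2)@(13, 5): e=[234,-18,0] → ·  [on edge]
    (5,3)@(11, 7): e=[198,18,0] → ·  [on edge]
    (4,4)@(9, 9): e=[162,54,0] → ·  [on edge]
    (3,5)@(7, 11): e=[126,90,0] → ·  [on edge]
    (2,6)@(5, 13): e=[90,126,0] → ·  [on edge]
    (1,7)@(3, 15): e=[54,162,0] → ·  [on edge]
    (0,8)@(1, 17): e=[18,198,0] → ·  [on edge]
  covered (24 px):
    # · · · · · · ·
    # # # · · · · ·
    # # # # # · · ·
    # # # # # · · ·
    # # # # · · · ·
    # # # · · · · ·
    # # · · · · · ·
    # · · · · · · ·
    · · · · · · · ·
    · · · · · · · ·
T2:
  2·area = 4  (B↔C swapped to make it positive)
  edge (14, 2)→(2, 4): d=(-12,2) right/bottom  bias=-1
  edge (2, 4)→(0, 4): d=(-2,0) right/bottom  bias=-1
  edge (0, 4)→(14, 2): d=(14,-2) top-left  bias=+0
    (3,1)@(7, 3): e=[2,2,0] → #  [on edge]
    (4,1)@(9, 3): e=[-2,2,4] → ·
    (3,2)@(7, 5): e=[-22,-2,28] → ·
  covered (1 px):
    · · · · · · · ·
    · · · # · · · ·
    · · · · · · · ·
    · · · · · · · ·
    · · · · · · · ·
    · · · · · · · ·
    · · · · · · · ·
    · · · · · · · ·
    · · · · · · · ·
    · · · · · · · ·
T3:
  2·area = 60
  edge (2, 4)→(16, 12): d=(14,8) right/bottom  bias=-1
  edge (16, 12)→(12, 14): d=(-4,2) right/bottom  bias=-1
  edge (12, 14)→(2, 4): d=(-10,-10) top-left  bias=+0
    (0,1)@(1, 3): e=[-6,66,0] → ·  [on edge]
    (1,2)@(3, 5): e=[6,54,0] → #  [on edge]
    (2,2)@(5, 5): e=[-10,50,20] → ·
    (1,3)@(3, 7): e=[34,46,-20] → ·
    (2,3)@(5, 7): e=[18,42,0] → #  [on edge]
    (3,3)@(7, 7): e=[2,38,20] → #
    (4,3)@(9, 7): e=[-14,34,40] → ·
    (2,4)@(5, 9): e=[46,34,-20] → ·
    (3,4)@(7, 9): e=[30,30,0] → #  [on edge]
    (4,4)@(9, 9): e=[14,26,20] → #
    (5,4)@(11, 9): e=[-2,22,40] → ·
    (3,5)@(7, 11): e=[58,22,-20] → ·
    (4,5)@(9, 11): e=[42,18,0] → #  [on edge]
    (5,6)@(11, 13): e=[54,6,0] → #  [on edge]
    (6,7)@(13, 15): e=[66,-6,0] → ·  [on edge]
    (7,8)@(15, 17): e=[78,-18,0] → ·  [on edge]
  covered (10 px):
    · · · · · · · ·
    · · · · · · · ·
    · # · · · · · ·
    · · # # · · · ·
    · · · # # · · ·
    · · · · # # # ·
    · · · · · # # ·
    · · · · · · · ·
    · · · · · · · ·
    · · · · · · · ·
T4:
  2·area = 20  (B↔C swapped to make it positive)
  edge (7, 6)→(11, 14): d=(4,8) right/bottom  bias=-1
  edge (11, 14)→(7, 11): d=(-4,-3) top-left  bias=+0
  edge (7, 11)→(7, 6): d=(0,-5) top-left  bias=+0
    (3,0)@(7, 1): e=[-20,40,0] → ·  [on edge]
    (3,1)@(7, 3): e=[-12,32,0] → ·  [on edge]
    (3,2)@(7, 5): e=[-4,24,0] → ·  [on edge]
    (3,3)@(7, 7): e=[4,16,0] → #  [on edge]
    (4,3)@(9, 7): e=[-12,22,10] → ·
    (3,4)@(7, 9): e=[12,8,0] → #  [on edge]
    (4,4)@(9, 9): e=[-4,14,10] → ·
    (3,5)@(7, 11): e=[20,0,0] → #  [on edge]
    (4,5)@(9, 11): e=[4,6,10] → #
    (5,5)@(11, 11): e=[-12,12,20] → ·
    (3,6)@(7, 13): e=[28,-8,0] → ·  [on edge]
    (4,6)@(9, 13): e=[12,-2,10] → ·
    (3,7)@(7, 15): e=[36,-16,0] → ·  [on edge]
    (3,8)@(7, 17): e=[44,-24,0] → ·  [on edge]
    (7,8)@(15, 17): e=[-20,0,40] → ·  [on edge]
    (3,9)@(7, 19): e=[52,-32,0] → ·  [on edge]
  covered (4 px):
    · · · · · · · ·
    · · · · · · · ·
    · · · · · · · ·
    · · · # · · · ·
    · · · # · · · ·
    · · · # # · · ·
    · · · · · · · ·
    · · · · · · · ·
    · · · · · · · ·
    · · · · · · · ·

Result: 47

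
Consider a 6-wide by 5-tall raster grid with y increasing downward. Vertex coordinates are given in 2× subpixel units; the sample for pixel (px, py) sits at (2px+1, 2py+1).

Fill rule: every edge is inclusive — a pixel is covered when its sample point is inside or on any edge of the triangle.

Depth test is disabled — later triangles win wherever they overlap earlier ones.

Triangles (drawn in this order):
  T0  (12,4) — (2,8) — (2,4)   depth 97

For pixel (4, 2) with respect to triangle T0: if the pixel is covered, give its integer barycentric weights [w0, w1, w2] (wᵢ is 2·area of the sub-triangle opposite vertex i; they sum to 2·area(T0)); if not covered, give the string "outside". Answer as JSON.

T0:
  2·area = 40
  edge (12, 4)→(2, 8): d=(-10,4) inclusive
  edge (2, 8)→(2, 4): d=(0,-4) inclusive
  edge (2, 4)→(12, 4): d=(10,0) inclusive
    (1,2)@(3, 5): e=[26,4,10] → #
    (2,2)@(5, 5): e=[18,12,10] → #
    (3,2)@(7, 5): e=[10,20,10] → #
    (4,2)@(9, 5): e=[2,28,10] → #
    (5,2)@(11, 5): e=[-6,36,10] → ·
    (1,3)@(3, 7): e=[6,4,30] → #
    (2,3)@(5, 7): e=[-2,12,30] → ·
    (3,3)@(7, 7): e=[-10,20,30] → ·
    (4,3)@(9, 7): e=[-18,28,30] → ·
    (1,4)@(3, 9): e=[-14,4,50] → ·
  covered (5 px):
    · · · · · ·
    · · · · · ·
    · # # # # ·
    · # · · · ·
    · · · · · ·

Result: [28,10,2]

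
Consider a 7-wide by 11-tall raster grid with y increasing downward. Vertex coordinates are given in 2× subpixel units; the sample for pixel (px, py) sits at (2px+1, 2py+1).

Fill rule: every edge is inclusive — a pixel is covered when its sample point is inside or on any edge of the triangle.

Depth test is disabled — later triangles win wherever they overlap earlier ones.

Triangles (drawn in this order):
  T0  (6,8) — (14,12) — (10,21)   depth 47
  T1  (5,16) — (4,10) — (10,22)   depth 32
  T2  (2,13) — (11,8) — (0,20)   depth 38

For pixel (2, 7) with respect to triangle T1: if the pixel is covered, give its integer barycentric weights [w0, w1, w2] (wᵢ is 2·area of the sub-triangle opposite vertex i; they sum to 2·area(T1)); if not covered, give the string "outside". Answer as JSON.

T0:
  2·area = 88
  edge (6, 8)→(14, 12): d=(8,4) inclusive
  edge (14, 12)→(10, 21): d=(-4,9) inclusive
  edge (10, 21)→(6, 8): d=(-4,-13) inclusive
    (3,4)@(7, 9): e=[4,75,9] → X
    (4,4)@(9, 9): e=[-4,57,35] → .
    (3,5)@(7, 11): e=[20,67,1] → X
    (4,5)@(9, 11): e=[12,49,27] → X
    (5,5)@(11, 11): e=[4,31,53] → X
    (6,5)@(13, 11): e=[-4,13,79] → .
    (3,6)@(7, 13): e=[36,59,-7] → .
    (4,6)@(9, 13): e=[28,41,19] → X
    (6,6)@(13, 13): e=[12,5,71] → X
    (4,7)@(9, 15): e=[44,33,11] → X
    (6,7)@(13, 15): e=[28,-3,63] → .
    (4,8)@(9, 17): e=[60,25,3] → X
  covered (11 px):
    . . . . . . .
    . . . . . . .
    . . . . . . .
    . . . . . . .
    . . . X . . .
    . . . X X X .
    . . . . X X X
    . . . . X X .
    . . . . X X .
    . . . . . . .
    . . . . . . .
T1:
  2·area = 24
  edge (5, 16)→(4, 10): d=(-1,-6) inclusive
  edge (4, 10)→(10, 22): d=(6,12) inclusive
  edge (10, 22)→(5, 16): d=(-5,-6) inclusive
    (2,6)@(5, 13): e=[3,6,15] → X
    (3,6)@(7, 13): e=[15,-18,27] → .
    (2,7)@(5, 15): e=[1,18,5] → X
    (3,7)@(7, 15): e=[13,-6,17] → .
    (2,8)@(5, 17): e=[-1,30,-5] → .
    (3,8)@(7, 17): e=[11,6,7] → X
    (4,8)@(9, 17): e=[23,-18,19] → .
    (3,9)@(7, 19): e=[9,18,-3] → .
  covered (3 px):
    . . . . . . .
    . . . . . . .
    . . . . . . .
    . . . . . . .
    . . . . . . .
    . . . . . . .
    . . X . . . .
    . . X . . . .
    . . . X . . .
    . . . . . . .
    . . . . . . .
T2:
  2·area = 53
  edge (2, 13)→(11, 8): d=(9,-5) inclusive
  edge (11, 8)→(0, 20): d=(-11,12) inclusive
  edge (0, 20)→(2, 13): d=(2,-7) inclusive
    (3,5)@(7, 11): e=[7,15,31] → X
    (4,5)@(9, 11): e=[17,-9,45] → .
    (1,6)@(3, 13): e=[5,41,7] → X
    (2,6)@(5, 13): e=[15,17,21] → X
    (3,6)@(7, 13): e=[25,-7,35] → .
    (1,7)@(3, 15): e=[23,19,11] → X
    (2,7)@(5, 15): e=[33,-5,25] → .
    (0,8)@(1, 17): e=[31,21,1] → X
    (1,8)@(3, 17): e=[41,-3,15] → .
    (0,9)@(1, 19): e=[49,-1,5] → .
  covered (5 px):
    . . . . . . .
    . . . . . . .
    . . . . . . .
    . . . . . . .
    . . . . . . .
    . . . X . . .
    . X X . . . .
    . X . . . . .
    X . . . . . .
    . . . . . . .
    . . . . . . .

Result: [18,5,1]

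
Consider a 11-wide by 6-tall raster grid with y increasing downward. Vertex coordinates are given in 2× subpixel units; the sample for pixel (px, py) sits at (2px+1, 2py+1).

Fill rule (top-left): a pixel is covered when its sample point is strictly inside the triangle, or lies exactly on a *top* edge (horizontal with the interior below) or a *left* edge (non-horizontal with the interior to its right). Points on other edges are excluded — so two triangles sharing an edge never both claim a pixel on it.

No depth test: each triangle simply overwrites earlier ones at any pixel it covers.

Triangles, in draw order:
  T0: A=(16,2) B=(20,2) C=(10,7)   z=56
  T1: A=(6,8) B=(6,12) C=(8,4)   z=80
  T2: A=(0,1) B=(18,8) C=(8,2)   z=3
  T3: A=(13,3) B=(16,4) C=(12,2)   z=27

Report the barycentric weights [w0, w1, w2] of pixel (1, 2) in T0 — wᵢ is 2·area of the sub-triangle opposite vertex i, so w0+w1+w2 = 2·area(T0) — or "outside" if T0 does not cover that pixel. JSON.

T0:
  2·area = 20
  edge (16, 2)→(20, 2): d=(4,0) top-left  bias=+0
  edge (20, 2)→(10, 7): d=(-10,5) right/bottom  bias=-1
  edge (10, 7)→(16, 2): d=(6,-5) top-left  bias=+0
    (7,1)@(15, 3): e=[4,15,1] → █
    (8,1)@(17, 3): e=[4,5,11] → █
    (9,1)@(19, 3): e=[4,-5,21] → ·
    (6,2)@(13, 5): e=[12,5,3] → █
    (7,2)@(15, 5): e=[12,-5,13] → ·
    (8,2)@(17, 5): e=[12,-15,23] → ·
    (6,3)@(13, 7): e=[20,-15,15] → ·
  covered (3 px):
    · · · · · · · · · · ·
    · · · · · · · █ █ · ·
    · · · · · · █ · · · ·
    · · · · · · · · · · ·
    · · · · · · · · · · ·
    · · · · · · · · · · ·
T1:
  2·area = 8  (B↔C swapped to make it positive)
  edge (6, 8)→(8, 4): d=(2,-4) top-left  bias=+0
  edge (8, 4)→(6, 12): d=(-2,8) right/bottom  bias=-1
  edge (6, 12)→(6, 8): d=(0,-4) top-left  bias=+0
    (3,3)@(7, 7): e=[2,2,4] → █
    (4,3)@(9, 7): e=[10,-14,12] → ·
    (3,4)@(7, 9): e=[6,-2,4] → ·
  covered (1 px):
    · · · · · · · · · · ·
    · · · · · · · · · · ·
    · · · · · · · · · · ·
    · · · █ · · · · · · ·
    · · · · · · · · · · ·
    · · · · · · · · · · ·
T2:
  2·area = 38  (B↔C swapped to make it positive)
  edge (0, 1)→(8, 2): d=(8,1) right/bottom  bias=-1
  edge (8, 2)→(18, 8): d=(10,6) right/bottom  bias=-1
  edge (18, 8)→(0, 1): d=(-18,-7) top-left  bias=+0
    (3,1)@(7, 3): e=[9,16,13] → █
    (4,1)@(9, 3): e=[7,4,27] → █
    (5,1)@(11, 3): e=[5,-8,41] → ·
    (3,2)@(7, 5): e=[25,36,-23] → ·
    (4,2)@(9, 5): e=[23,24,-9] → ·
    (5,2)@(11, 5): e=[21,12,5] → █
    (6,2)@(13, 5): e=[19,0,19] → ·  [on edge]
    (5,3)@(11, 7): e=[37,32,-31] → ·
  covered (3 px):
    · · · · · · · · · · ·
    · · · █ █ · · · · · ·
    · · · · · █ · · · · ·
    · · · · · · · · · · ·
    · · · · · · · · · · ·
    · · · · · · · · · · ·
T3:
  2·area = 2  (B↔C swapped to make it positive)
  edge (13, 3)→(12, 2): d=(-1,-1) top-left  bias=+0
  edge (12, 2)→(16, 4): d=(4,2) right/bottom  bias=-1
  edge (16, 4)→(13, 3): d=(-3,-1) top-left  bias=+0
    (3,0)@(7, 1): e=[-4,6,0] → ·  [on edge]
    (5,0)@(11, 1): e=[0,-2,4] → ·  [on edge]
    (6,1)@(13, 3): e=[0,2,0] → █  [on edge]
    (7,1)@(15, 3): e=[2,-2,2] → ·
    (6,2)@(13, 5): e=[-2,10,-6] → ·
    (7,2)@(15, 5): e=[0,6,-4] → ·  [on edge]
    (9,2)@(19, 5): e=[4,-2,0] → ·  [on edge]
    (8,3)@(17, 7): e=[0,10,-8] → ·  [on edge]
    (9,4)@(19, 9): e=[0,14,-12] → ·  [on edge]
    (10,5)@(21, 11): e=[0,18,-16] → ·  [on edge]
  covered (1 px):
    · · · · · · · · · · ·
    · · · · · · █ · · · ·
    · · · · · · · · · · ·
    · · · · · · · · · · ·
    · · · · · · · · · · ·
    · · · · · · · · · · ·

Answer: "outside"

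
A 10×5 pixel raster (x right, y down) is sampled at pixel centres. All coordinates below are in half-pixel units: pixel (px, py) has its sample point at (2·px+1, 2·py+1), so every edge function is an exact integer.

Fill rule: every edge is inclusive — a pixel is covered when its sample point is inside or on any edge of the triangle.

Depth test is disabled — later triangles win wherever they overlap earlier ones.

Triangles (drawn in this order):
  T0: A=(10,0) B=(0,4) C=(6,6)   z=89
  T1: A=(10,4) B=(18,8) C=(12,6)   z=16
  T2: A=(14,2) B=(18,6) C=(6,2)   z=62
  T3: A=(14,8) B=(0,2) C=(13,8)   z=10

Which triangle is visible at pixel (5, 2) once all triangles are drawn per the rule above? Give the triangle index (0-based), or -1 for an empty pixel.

T0:
  2·area = 44  (B↔C swapped to make it positive)
  edge (10, 0)→(6, 6): d=(-4,6) inclusive
  edge (6, 6)→(0, 4): d=(-6,-2) inclusive
  edge (0, 4)→(10, 0): d=(10,-4) inclusive
    (4,0)@(9, 1): e=[2,36,6] → #
    (5,0)@(11, 1): e=[-10,40,14] → ·
    (1,1)@(3, 3): e=[30,12,2] → #
    (2,1)@(5, 3): e=[18,16,10] → #
    (3,1)@(7, 3): e=[6,20,18] → #
    (4,1)@(9, 3): e=[-6,24,26] → ·
    (1,2)@(3, 5): e=[22,0,22] → #  [on edge]
    (3,2)@(7, 5): e=[-2,8,38] → ·
    (1,3)@(3, 7): e=[14,-12,42] → ·
    (2,3)@(5, 7): e=[2,-8,50] → ·
    (4,3)@(9, 7): e=[-22,0,66] → ·  [on edge]
    (7,4)@(15, 9): e=[-66,0,110] → ·  [on edge]
  covered (6 px):
    · · · · # · · · · ·
    · # # # · · · · · ·
    · # # · · · · · · ·
    · · · · · · · · · ·
    · · · · · · · · · ·
T1:
  2·area = 8
  edge (10, 4)→(18, 8): d=(8,4) inclusive
  edge (18, 8)→(12, 6): d=(-6,-2) inclusive
  edge (12, 6)→(10, 4): d=(-2,-2) inclusive
    (3,0)@(7, 1): e=[-12,20,0] → ·  [on edge]
    (1,1)@(3, 3): e=[20,0,-12] → ·  [on edge]
    (4,1)@(9, 3): e=[-4,12,0] → ·  [on edge]
    (4,2)@(9, 5): e=[12,0,-4] → ·  [on edge]
    (5,2)@(11, 5): e=[4,4,0] → #  [on edge]
    (6,2)@(13, 5): e=[-4,8,4] → ·
    (5,3)@(11, 7): e=[20,-8,-4] → ·
    (6,3)@(13, 7): e=[12,-4,0] → ·  [on edge]
    (7,3)@(15, 7): e=[4,0,4] → #  [on edge]
    (8,3)@(17, 7): e=[-4,4,8] → ·
    (7,4)@(15, 9): e=[20,-12,0] → ·  [on edge]
  covered (2 px):
    · · · · · · · · · ·
    · · · · · · · · · ·
    · · · · · # · · · ·
    · · · · · · · # · ·
    · · · · · · · · · ·
T2:
  2·area = 32
  edge (14, 2)→(18, 6): d=(4,4) inclusive
  edge (18, 6)→(6, 2): d=(-12,-4) inclusive
  edge (6, 2)→(14, 2): d=(8,0) inclusive
    (1,0)@(3, 1): e=[40,0,-8] → ·  [on edge]
    (6,0)@(13, 1): e=[0,40,-8] → ·  [on edge]
    (4,1)@(9, 3): e=[24,0,8] → #  [on edge]
    (5,1)@(11, 3): e=[16,8,8] → #
    (6,1)@(13, 3): e=[8,16,8] → #
    (7,1)@(15, 3): e=[0,24,8] → #  [on edge]
    (8,1)@(17, 3): e=[-8,32,8] → ·
    (4,2)@(9, 5): e=[32,-24,24] → ·
    (5,2)@(11, 5): e=[24,-16,24] → ·
    (6,2)@(13, 5): e=[16,-8,24] → ·
    (7,2)@(15, 5): e=[8,0,24] → #  [on edge]
    (8,2)@(17, 5): e=[0,8,24] → #  [on edge]
    (9,3)@(19, 7): e=[0,-8,40] → ·  [on edge]
  covered (6 px):
    · · · · · · · · · ·
    · · · · # # # # · ·
    · · · · · · · # # ·
    · · · · · · · · · ·
    · · · · · · · · · ·
T3:
  2·area = 6  (B↔C swapped to make it positive)
  edge (14, 8)→(13, 8): d=(-1,0) inclusive
  edge (13, 8)→(0, 2): d=(-13,-6) inclusive
  edge (0, 2)→(14, 8): d=(14,6) inclusive
    (3,2)@(7, 5): e=[3,3,0] → #  [on edge]
    (4,2)@(9, 5): e=[3,15,-12] → ·
    (3,3)@(7, 7): e=[1,-23,28] → ·
    (5,3)@(11, 7): e=[1,1,4] → #
    (6,3)@(13, 7): e=[1,13,-8] → ·
    (5,4)@(11, 9): e=[-1,-25,32] → ·
  covered (2 px):
    · · · · · · · · · ·
    · · · · · · · · · ·
    · · · # · · · · · ·
    · · · · · # · · · ·
    · · · · · · · · · ·

Z-buffer (winner per pixel, '.' = empty):
  . . . . 0 . . . . .
  . 0 0 0 2 2 2 2 . .
  . 0 0 3 . 1 . 2 2 .
  . . . . . 3 . 1 . .
  . . . . . . . . . .

Answer: 1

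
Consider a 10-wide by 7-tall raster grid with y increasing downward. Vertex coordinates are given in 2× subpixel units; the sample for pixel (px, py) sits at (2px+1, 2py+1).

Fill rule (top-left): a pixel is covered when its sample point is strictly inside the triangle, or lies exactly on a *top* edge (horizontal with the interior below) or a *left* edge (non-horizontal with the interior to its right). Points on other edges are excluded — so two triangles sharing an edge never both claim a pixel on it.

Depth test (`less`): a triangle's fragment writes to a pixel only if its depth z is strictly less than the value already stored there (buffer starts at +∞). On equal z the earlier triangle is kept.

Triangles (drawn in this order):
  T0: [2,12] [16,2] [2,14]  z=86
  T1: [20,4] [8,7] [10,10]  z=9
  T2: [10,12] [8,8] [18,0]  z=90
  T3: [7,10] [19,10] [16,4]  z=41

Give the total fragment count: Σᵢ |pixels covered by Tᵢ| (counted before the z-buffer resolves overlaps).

T0:
  2·area = 28
  edge (2, 12)→(16, 2): d=(14,-10) top-left  bias=+0
  edge (16, 2)→(2, 14): d=(-14,12) right/bottom  bias=-1
  edge (2, 14)→(2, 12): d=(0,-2) top-left  bias=+0
    (4,3)@(9, 7): e=[0,14,14] → X  [on edge]
    (5,3)@(11, 7): e=[20,-10,18] → .
    (3,4)@(7, 9): e=[8,10,10] → X
    (4,4)@(9, 9): e=[28,-14,14] → .
    (2,5)@(5, 11): e=[16,6,6] → X
    (3,5)@(7, 11): e=[36,-18,10] → .
    (1,6)@(3, 13): e=[24,2,2] → X
    (2,6)@(5, 13): e=[44,-22,6] → .
  covered (4 px):
    . . . . . . . . . .
    . . . . . . . . . .
    . . . . . . . . . .
    . . . . X . . . . .
    . . . X . . . . . .
    . . X . . . . . . .
    . X . . . . . . . .
T1:
  2·area = 42  (B↔C swapped to make it positive)
  edge (20, 4)→(10, 10): d=(-10,6) right/bottom  bias=-1
  edge (10, 10)→(8, 7): d=(-2,-3) top-left  bias=+0
  edge (8, 7)→(20, 4): d=(12,-3) top-left  bias=+0
    (8,2)@(17, 5): e=[8,31,3] → X
    (9,2)@(19, 5): e=[-4,37,9] → .
    (4,3)@(9, 7): e=[36,3,3] → X
    (5,3)@(11, 7): e=[24,9,9] → X
    (6,3)@(13, 7): e=[12,15,15] → X
    (7,3)@(15, 7): e=[0,21,21] → .  [on edge]
    (8,3)@(17, 7): e=[-12,27,27] → .
    (4,4)@(9, 9): e=[16,-1,27] → .
    (5,4)@(11, 9): e=[4,5,33] → X
    (6,4)@(13, 9): e=[-8,11,39] → .
    (5,5)@(11, 11): e=[-16,1,57] → .
    (2,6)@(5, 13): e=[0,-21,63] → .  [on edge]
  covered (5 px):
    . . . . . . . . . .
    . . . . . . . . . .
    . . . . . . . . X .
    . . . . X X X . . .
    . . . . . X . . . .
    . . . . . . . . . .
    . . . . . . . . . .
T2:
  2·area = 56
  edge (10, 12)→(8, 8): d=(-2,-4) top-left  bias=+0
  edge (8, 8)→(18, 0): d=(10,-8) top-left  bias=+0
  edge (18, 0)→(10, 12): d=(-8,12) right/bottom  bias=-1
    (8,0)@(17, 1): e=[50,2,4] → X
    (9,0)@(19, 1): e=[58,18,-20] → .
    (7,1)@(15, 3): e=[38,6,12] → X
    (8,1)@(17, 3): e=[46,22,-12] → .
    (6,2)@(13, 5): e=[26,10,20] → X
    (7,2)@(15, 5): e=[34,26,-4] → .
    (5,3)@(11, 7): e=[14,14,28] → X
    (7,3)@(15, 7): e=[30,46,-20] → .
    (4,4)@(9, 9): e=[2,18,36] → X
    (6,4)@(13, 9): e=[18,50,-12] → .
    (4,5)@(9, 11): e=[-2,38,20] → .
    (5,5)@(11, 11): e=[6,54,-4] → .
  covered (7 px):
    . . . . . . . . X .
    . . . . . . . X . .
    . . . . . . X . . .
    . . . . . X X . . .
    . . . . X X . . . .
    . . . . . . . . . .
    . . . . . . . . . .
T3:
  2·area = 72  (B↔C swapped to make it positive)
  edge (7, 10)→(16, 4): d=(9,-6) top-left  bias=+0
  edge (16, 4)→(19, 10): d=(3,6) right/bottom  bias=-1
  edge (19, 10)→(7, 10): d=(-12,0) right/bottom  bias=-1
    (7,2)@(15, 5): e=[3,9,60] → X
    (8,2)@(17, 5): e=[15,-3,60] → .
    (6,3)@(13, 7): e=[9,27,36] → X
    (8,3)@(17, 7): e=[33,3,36] → X
    (9,3)@(19, 7): e=[45,-9,36] → .
    (4,4)@(9, 9): e=[3,57,12] → X
    (5,4)@(11, 9): e=[15,45,12] → X
    (9,4)@(19, 9): e=[63,-3,12] → .
    (4,5)@(9, 11): e=[21,63,-12] → .
    (5,5)@(11, 11): e=[33,51,-12] → .
    (6,5)@(13, 11): e=[45,39,-12] → .
    (7,5)@(15, 11): e=[57,27,-12] → .
  covered (9 px):
    . . . . . . . . . .
    . . . . . . . . . .
    . . . . . . . X . .
    . . . . . . X X X .
    . . . . X X X X X .
    . . . . . . . . . .
    . . . . . . . . . .

Result: 25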